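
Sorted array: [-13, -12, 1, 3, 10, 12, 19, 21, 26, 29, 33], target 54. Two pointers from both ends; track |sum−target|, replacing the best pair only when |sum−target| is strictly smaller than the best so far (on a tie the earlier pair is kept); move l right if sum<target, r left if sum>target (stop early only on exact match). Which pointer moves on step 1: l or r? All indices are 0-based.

l

l=0 r=10: -13+33=20 d=34 *, l++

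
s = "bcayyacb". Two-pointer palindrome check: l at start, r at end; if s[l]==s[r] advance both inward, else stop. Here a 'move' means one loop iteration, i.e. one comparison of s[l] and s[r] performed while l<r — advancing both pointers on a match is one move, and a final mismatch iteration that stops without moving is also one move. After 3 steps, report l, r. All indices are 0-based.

l=3, r=4

[0,7] 'b'=='b' → l++,r--
[1,6] 'c'=='c' → l++,r--
[2,5] 'a'=='a' → l++,r--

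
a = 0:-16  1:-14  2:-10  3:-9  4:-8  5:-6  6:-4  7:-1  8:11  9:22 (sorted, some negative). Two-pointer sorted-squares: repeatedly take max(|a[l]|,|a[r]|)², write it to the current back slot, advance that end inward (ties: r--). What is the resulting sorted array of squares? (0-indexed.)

[1, 16, 36, 64, 81, 100, 121, 196, 256, 484]

l=0 r=9: |-16|<=|22| out[9]=484, r--
l=0 r=8: |-16|>|11| out[8]=256, l++
l=1 r=8: |-14|>|11| out[7]=196, l++
l=2 r=8: |-10|<=|11| out[6]=121, r--
l=2 r=7: |-10|>|-1| out[5]=100, l++
l=3 r=7: |-9|>|-1| out[4]=81, l++
l=4 r=7: |-8|>|-1| out[3]=64, l++
l=5 r=7: |-6|>|-1| out[2]=36, l++
l=6 r=7: |-4|>|-1| out[1]=16, l++
l=7 r=7: |-1|<=|-1| out[0]=1, r--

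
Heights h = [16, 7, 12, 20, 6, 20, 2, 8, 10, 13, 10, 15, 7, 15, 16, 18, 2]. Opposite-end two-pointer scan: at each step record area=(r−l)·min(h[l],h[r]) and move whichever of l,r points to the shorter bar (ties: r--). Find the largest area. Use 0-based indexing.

l=0 r=16: min(16,2)*16=32 best=32 *, r--
l=0 r=15: min(16,18)*15=240 best=240 *, l++
l=1 r=15: min(7,18)*14=98 best=240, l++
l=2 r=15: min(12,18)*13=156 best=240, l++
l=3 r=15: min(20,18)*12=216 best=240, r--
l=3 r=14: min(20,16)*11=176 best=240, r--
l=3 r=13: min(20,15)*10=150 best=240, r--
l=3 r=12: min(20,7)*9=63 best=240, r--
l=3 r=11: min(20,15)*8=120 best=240, r--
l=3 r=10: min(20,10)*7=70 best=240, r--
l=3 r=9: min(20,13)*6=78 best=240, r--
l=3 r=8: min(20,10)*5=50 best=240, r--
l=3 r=7: min(20,8)*4=32 best=240, r--
l=3 r=6: min(20,2)*3=6 best=240, r--
l=3 r=5: min(20,20)*2=40 best=240, r--
l=3 r=4: min(20,6)*1=6 best=240, r--

max area = 240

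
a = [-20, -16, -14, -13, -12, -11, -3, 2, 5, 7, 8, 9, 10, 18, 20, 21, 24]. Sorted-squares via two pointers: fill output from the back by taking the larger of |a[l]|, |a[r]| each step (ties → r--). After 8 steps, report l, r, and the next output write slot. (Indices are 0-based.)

l=4, r=12, next write slot=8

[0,16] |-20|<=|24| out[16]=576 → r--
[0,15] |-20|<=|21| out[15]=441 → r--
[0,14] |-20|<=|20| out[14]=400 → r--
[0,13] |-20|>|18| out[13]=400 → l++
[1,13] |-16|<=|18| out[12]=324 → r--
[1,12] |-16|>|10| out[11]=256 → l++
[2,12] |-14|>|10| out[10]=196 → l++
[3,12] |-13|>|10| out[9]=169 → l++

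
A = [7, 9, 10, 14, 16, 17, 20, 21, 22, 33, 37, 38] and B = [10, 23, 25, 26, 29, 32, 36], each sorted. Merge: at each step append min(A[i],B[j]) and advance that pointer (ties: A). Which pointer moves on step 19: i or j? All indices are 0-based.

[i=0,j=0] A[i]=7<=B[j]=10 take 7 → i++
[i=1,j=0] A[i]=9<=B[j]=10 take 9 → i++
[i=2,j=0] A[i]=10<=B[j]=10 take 10 → i++
[i=3,j=0] A[i]=14>B[j]=10 take 10 → j++
[i=3,j=1] A[i]=14<=B[j]=23 take 14 → i++
[i=4,j=1] A[i]=16<=B[j]=23 take 16 → i++
[i=5,j=1] A[i]=17<=B[j]=23 take 17 → i++
[i=6,j=1] A[i]=20<=B[j]=23 take 20 → i++
[i=7,j=1] A[i]=21<=B[j]=23 take 21 → i++
[i=8,j=1] A[i]=22<=B[j]=23 take 22 → i++
[i=9,j=1] A[i]=33>B[j]=23 take 23 → j++
[i=9,j=2] A[i]=33>B[j]=25 take 25 → j++
[i=9,j=3] A[i]=33>B[j]=26 take 26 → j++
[i=9,j=4] A[i]=33>B[j]=29 take 29 → j++
[i=9,j=5] A[i]=33>B[j]=32 take 32 → j++
[i=9,j=6] A[i]=33<=B[j]=36 take 33 → i++
[i=10,j=6] A[i]=37>B[j]=36 take 36 → j++
[i=10,j=7] B done, take A[i]=37 → i++
[i=11,j=7] B done, take A[i]=38 → i++

i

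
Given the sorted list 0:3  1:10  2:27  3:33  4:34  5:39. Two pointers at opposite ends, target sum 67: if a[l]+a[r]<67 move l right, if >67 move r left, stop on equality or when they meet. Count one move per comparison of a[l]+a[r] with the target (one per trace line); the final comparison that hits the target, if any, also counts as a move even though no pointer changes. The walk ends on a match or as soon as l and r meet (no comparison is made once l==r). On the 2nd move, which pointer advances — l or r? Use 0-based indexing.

[0,5] 3+39=42 <67 → l++
[1,5] 10+39=49 <67 → l++

l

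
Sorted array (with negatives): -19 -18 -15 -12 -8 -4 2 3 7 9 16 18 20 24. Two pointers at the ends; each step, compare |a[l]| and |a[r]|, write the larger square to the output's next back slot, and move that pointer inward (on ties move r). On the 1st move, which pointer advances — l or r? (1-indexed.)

[1,14] |-19|<=|24| out[14]=576 → r--

r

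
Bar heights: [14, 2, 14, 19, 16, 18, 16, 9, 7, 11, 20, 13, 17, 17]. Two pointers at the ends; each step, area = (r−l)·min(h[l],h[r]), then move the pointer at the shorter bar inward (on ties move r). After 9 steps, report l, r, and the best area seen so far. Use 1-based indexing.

l=7, r=11, best area=182

[1,14] min(14,17)*13=182 best=182 * → l++
[2,14] min(2,17)*12=24 best=182 → l++
[3,14] min(14,17)*11=154 best=182 → l++
[4,14] min(19,17)*10=170 best=182 → r--
[4,13] min(19,17)*9=153 best=182 → r--
[4,12] min(19,13)*8=104 best=182 → r--
[4,11] min(19,20)*7=133 best=182 → l++
[5,11] min(16,20)*6=96 best=182 → l++
[6,11] min(18,20)*5=90 best=182 → l++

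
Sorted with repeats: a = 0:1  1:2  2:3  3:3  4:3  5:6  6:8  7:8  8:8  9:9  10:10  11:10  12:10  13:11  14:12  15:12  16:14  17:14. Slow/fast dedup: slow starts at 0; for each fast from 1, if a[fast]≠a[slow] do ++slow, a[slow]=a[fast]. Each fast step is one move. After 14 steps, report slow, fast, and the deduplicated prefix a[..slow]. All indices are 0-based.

slow=8, fast=15, prefix=[1, 2, 3, 6, 8, 9, 10, 11, 12]

slow=0 fast=1: a[fast]=2≠a[slow]=1 write a[1]=2, slow++,fast++
slow=1 fast=2: a[fast]=3≠a[slow]=2 write a[2]=3, slow++,fast++
slow=2 fast=3: a[fast]=3=a[slow] dup, fast++
slow=2 fast=4: a[fast]=3=a[slow] dup, fast++
slow=2 fast=5: a[fast]=6≠a[slow]=3 write a[3]=6, slow++,fast++
slow=3 fast=6: a[fast]=8≠a[slow]=6 write a[4]=8, slow++,fast++
slow=4 fast=7: a[fast]=8=a[slow] dup, fast++
slow=4 fast=8: a[fast]=8=a[slow] dup, fast++
slow=4 fast=9: a[fast]=9≠a[slow]=8 write a[5]=9, slow++,fast++
slow=5 fast=10: a[fast]=10≠a[slow]=9 write a[6]=10, slow++,fast++
slow=6 fast=11: a[fast]=10=a[slow] dup, fast++
slow=6 fast=12: a[fast]=10=a[slow] dup, fast++
slow=6 fast=13: a[fast]=11≠a[slow]=10 write a[7]=11, slow++,fast++
slow=7 fast=14: a[fast]=12≠a[slow]=11 write a[8]=12, slow++,fast++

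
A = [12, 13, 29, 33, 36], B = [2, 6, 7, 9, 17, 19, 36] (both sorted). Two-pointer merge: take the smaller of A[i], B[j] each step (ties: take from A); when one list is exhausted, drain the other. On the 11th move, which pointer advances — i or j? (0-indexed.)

[i=0,j=0] A[i]=12>B[j]=2 take 2 → j++
[i=0,j=1] A[i]=12>B[j]=6 take 6 → j++
[i=0,j=2] A[i]=12>B[j]=7 take 7 → j++
[i=0,j=3] A[i]=12>B[j]=9 take 9 → j++
[i=0,j=4] A[i]=12<=B[j]=17 take 12 → i++
[i=1,j=4] A[i]=13<=B[j]=17 take 13 → i++
[i=2,j=4] A[i]=29>B[j]=17 take 17 → j++
[i=2,j=5] A[i]=29>B[j]=19 take 19 → j++
[i=2,j=6] A[i]=29<=B[j]=36 take 29 → i++
[i=3,j=6] A[i]=33<=B[j]=36 take 33 → i++
[i=4,j=6] A[i]=36<=B[j]=36 take 36 → i++

i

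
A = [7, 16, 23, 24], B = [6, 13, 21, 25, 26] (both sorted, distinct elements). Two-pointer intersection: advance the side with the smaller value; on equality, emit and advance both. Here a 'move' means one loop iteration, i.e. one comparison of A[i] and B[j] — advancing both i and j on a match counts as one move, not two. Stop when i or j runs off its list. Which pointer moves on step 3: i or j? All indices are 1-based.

j

i=1 j=1: 7>6, j++
i=1 j=2: 7<13, i++
i=2 j=2: 16>13, j++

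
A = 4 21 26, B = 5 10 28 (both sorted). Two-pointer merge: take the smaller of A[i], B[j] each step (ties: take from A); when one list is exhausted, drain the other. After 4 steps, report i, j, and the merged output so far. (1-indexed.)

[i=1,j=1] A[i]=4<=B[j]=5 take 4 → i++
[i=2,j=1] A[i]=21>B[j]=5 take 5 → j++
[i=2,j=2] A[i]=21>B[j]=10 take 10 → j++
[i=2,j=3] A[i]=21<=B[j]=28 take 21 → i++

i=3, j=3, merged so far=[4, 5, 10, 21]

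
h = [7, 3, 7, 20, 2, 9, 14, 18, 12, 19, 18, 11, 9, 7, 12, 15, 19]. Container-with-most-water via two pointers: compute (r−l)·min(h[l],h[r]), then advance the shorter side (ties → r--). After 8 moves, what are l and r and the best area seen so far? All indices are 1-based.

l=4, r=12, best area=247

l=1 r=17: min(7,19)*16=112 best=112 *, l++
l=2 r=17: min(3,19)*15=45 best=112, l++
l=3 r=17: min(7,19)*14=98 best=112, l++
l=4 r=17: min(20,19)*13=247 best=247 *, r--
l=4 r=16: min(20,15)*12=180 best=247, r--
l=4 r=15: min(20,12)*11=132 best=247, r--
l=4 r=14: min(20,7)*10=70 best=247, r--
l=4 r=13: min(20,9)*9=81 best=247, r--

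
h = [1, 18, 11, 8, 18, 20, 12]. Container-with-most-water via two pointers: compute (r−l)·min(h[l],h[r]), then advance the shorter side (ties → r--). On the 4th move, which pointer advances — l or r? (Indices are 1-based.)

l=1 r=7: min(1,12)*6=6 best=6 *, l++
l=2 r=7: min(18,12)*5=60 best=60 *, r--
l=2 r=6: min(18,20)*4=72 best=72 *, l++
l=3 r=6: min(11,20)*3=33 best=72, l++

l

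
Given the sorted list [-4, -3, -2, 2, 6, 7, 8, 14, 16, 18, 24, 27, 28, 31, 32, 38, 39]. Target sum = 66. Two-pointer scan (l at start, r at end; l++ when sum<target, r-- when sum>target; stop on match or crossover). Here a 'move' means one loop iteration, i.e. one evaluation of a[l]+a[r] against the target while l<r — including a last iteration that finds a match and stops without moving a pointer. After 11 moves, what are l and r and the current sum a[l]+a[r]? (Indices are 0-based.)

l=11, r=16, sum=66

[0,16] -4+39=35 <66 → l++
[1,16] -3+39=36 <66 → l++
[2,16] -2+39=37 <66 → l++
[3,16] 2+39=41 <66 → l++
[4,16] 6+39=45 <66 → l++
[5,16] 7+39=46 <66 → l++
[6,16] 8+39=47 <66 → l++
[7,16] 14+39=53 <66 → l++
[8,16] 16+39=55 <66 → l++
[9,16] 18+39=57 <66 → l++
[10,16] 24+39=63 <66 → l++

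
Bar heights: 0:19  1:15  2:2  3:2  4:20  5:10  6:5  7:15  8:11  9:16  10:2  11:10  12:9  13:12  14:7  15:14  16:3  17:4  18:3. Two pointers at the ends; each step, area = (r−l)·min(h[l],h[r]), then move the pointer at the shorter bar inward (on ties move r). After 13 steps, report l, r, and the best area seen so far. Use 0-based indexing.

l=0 r=18: min(19,3)*18=54 best=54 *, r--
l=0 r=17: min(19,4)*17=68 best=68 *, r--
l=0 r=16: min(19,3)*16=48 best=68, r--
l=0 r=15: min(19,14)*15=210 best=210 *, r--
l=0 r=14: min(19,7)*14=98 best=210, r--
l=0 r=13: min(19,12)*13=156 best=210, r--
l=0 r=12: min(19,9)*12=108 best=210, r--
l=0 r=11: min(19,10)*11=110 best=210, r--
l=0 r=10: min(19,2)*10=20 best=210, r--
l=0 r=9: min(19,16)*9=144 best=210, r--
l=0 r=8: min(19,11)*8=88 best=210, r--
l=0 r=7: min(19,15)*7=105 best=210, r--
l=0 r=6: min(19,5)*6=30 best=210, r--

l=0, r=5, best area=210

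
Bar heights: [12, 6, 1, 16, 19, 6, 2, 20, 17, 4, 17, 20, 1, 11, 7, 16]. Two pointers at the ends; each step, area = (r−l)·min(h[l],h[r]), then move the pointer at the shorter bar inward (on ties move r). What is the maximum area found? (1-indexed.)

max area = 192

l=1 r=16: min(12,16)*15=180 best=180 *, l++
l=2 r=16: min(6,16)*14=84 best=180, l++
l=3 r=16: min(1,16)*13=13 best=180, l++
l=4 r=16: min(16,16)*12=192 best=192 *, r--
l=4 r=15: min(16,7)*11=77 best=192, r--
l=4 r=14: min(16,11)*10=110 best=192, r--
l=4 r=13: min(16,1)*9=9 best=192, r--
l=4 r=12: min(16,20)*8=128 best=192, l++
l=5 r=12: min(19,20)*7=133 best=192, l++
l=6 r=12: min(6,20)*6=36 best=192, l++
l=7 r=12: min(2,20)*5=10 best=192, l++
l=8 r=12: min(20,20)*4=80 best=192, r--
l=8 r=11: min(20,17)*3=51 best=192, r--
l=8 r=10: min(20,4)*2=8 best=192, r--
l=8 r=9: min(20,17)*1=17 best=192, r--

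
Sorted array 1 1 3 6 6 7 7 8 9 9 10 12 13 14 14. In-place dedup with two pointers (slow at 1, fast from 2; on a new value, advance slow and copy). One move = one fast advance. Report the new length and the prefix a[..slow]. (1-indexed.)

slow=1 fast=2: a[fast]=1=a[slow] dup, fast++
slow=1 fast=3: a[fast]=3≠a[slow]=1 write a[2]=3, slow++,fast++
slow=2 fast=4: a[fast]=6≠a[slow]=3 write a[3]=6, slow++,fast++
slow=3 fast=5: a[fast]=6=a[slow] dup, fast++
slow=3 fast=6: a[fast]=7≠a[slow]=6 write a[4]=7, slow++,fast++
slow=4 fast=7: a[fast]=7=a[slow] dup, fast++
slow=4 fast=8: a[fast]=8≠a[slow]=7 write a[5]=8, slow++,fast++
slow=5 fast=9: a[fast]=9≠a[slow]=8 write a[6]=9, slow++,fast++
slow=6 fast=10: a[fast]=9=a[slow] dup, fast++
slow=6 fast=11: a[fast]=10≠a[slow]=9 write a[7]=10, slow++,fast++
slow=7 fast=12: a[fast]=12≠a[slow]=10 write a[8]=12, slow++,fast++
slow=8 fast=13: a[fast]=13≠a[slow]=12 write a[9]=13, slow++,fast++
slow=9 fast=14: a[fast]=14≠a[slow]=13 write a[10]=14, slow++,fast++
slow=10 fast=15: a[fast]=14=a[slow] dup, fast++

length 10; prefix = [1, 3, 6, 7, 8, 9, 10, 12, 13, 14]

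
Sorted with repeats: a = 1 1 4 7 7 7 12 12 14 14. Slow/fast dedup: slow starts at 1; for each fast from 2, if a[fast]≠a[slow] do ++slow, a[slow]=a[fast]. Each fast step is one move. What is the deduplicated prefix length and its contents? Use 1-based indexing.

length 5; prefix = [1, 4, 7, 12, 14]

(s=1,f=2) a[fast]=1=a[slow] dup → fast++
(s=1,f=3) a[fast]=4≠a[slow]=1 write a[2]=4 → slow++,fast++
(s=2,f=4) a[fast]=7≠a[slow]=4 write a[3]=7 → slow++,fast++
(s=3,f=5) a[fast]=7=a[slow] dup → fast++
(s=3,f=6) a[fast]=7=a[slow] dup → fast++
(s=3,f=7) a[fast]=12≠a[slow]=7 write a[4]=12 → slow++,fast++
(s=4,f=8) a[fast]=12=a[slow] dup → fast++
(s=4,f=9) a[fast]=14≠a[slow]=12 write a[5]=14 → slow++,fast++
(s=5,f=10) a[fast]=14=a[slow] dup → fast++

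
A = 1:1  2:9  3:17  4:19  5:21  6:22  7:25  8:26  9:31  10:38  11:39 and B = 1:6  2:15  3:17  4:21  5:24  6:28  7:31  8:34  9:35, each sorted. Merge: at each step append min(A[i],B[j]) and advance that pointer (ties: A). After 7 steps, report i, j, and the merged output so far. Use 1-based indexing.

[i=1,j=1] A[i]=1<=B[j]=6 take 1 → i++
[i=2,j=1] A[i]=9>B[j]=6 take 6 → j++
[i=2,j=2] A[i]=9<=B[j]=15 take 9 → i++
[i=3,j=2] A[i]=17>B[j]=15 take 15 → j++
[i=3,j=3] A[i]=17<=B[j]=17 take 17 → i++
[i=4,j=3] A[i]=19>B[j]=17 take 17 → j++
[i=4,j=4] A[i]=19<=B[j]=21 take 19 → i++

i=5, j=4, merged so far=[1, 6, 9, 15, 17, 17, 19]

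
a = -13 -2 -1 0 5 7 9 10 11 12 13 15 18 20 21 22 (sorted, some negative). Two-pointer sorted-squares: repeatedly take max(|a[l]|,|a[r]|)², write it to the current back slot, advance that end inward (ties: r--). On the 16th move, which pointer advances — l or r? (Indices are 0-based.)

r

l=0 r=15: |-13|<=|22| out[15]=484, r--
l=0 r=14: |-13|<=|21| out[14]=441, r--
l=0 r=13: |-13|<=|20| out[13]=400, r--
l=0 r=12: |-13|<=|18| out[12]=324, r--
l=0 r=11: |-13|<=|15| out[11]=225, r--
l=0 r=10: |-13|<=|13| out[10]=169, r--
l=0 r=9: |-13|>|12| out[9]=169, l++
l=1 r=9: |-2|<=|12| out[8]=144, r--
l=1 r=8: |-2|<=|11| out[7]=121, r--
l=1 r=7: |-2|<=|10| out[6]=100, r--
l=1 r=6: |-2|<=|9| out[5]=81, r--
l=1 r=5: |-2|<=|7| out[4]=49, r--
l=1 r=4: |-2|<=|5| out[3]=25, r--
l=1 r=3: |-2|>|0| out[2]=4, l++
l=2 r=3: |-1|>|0| out[1]=1, l++
l=3 r=3: |0|<=|0| out[0]=0, r--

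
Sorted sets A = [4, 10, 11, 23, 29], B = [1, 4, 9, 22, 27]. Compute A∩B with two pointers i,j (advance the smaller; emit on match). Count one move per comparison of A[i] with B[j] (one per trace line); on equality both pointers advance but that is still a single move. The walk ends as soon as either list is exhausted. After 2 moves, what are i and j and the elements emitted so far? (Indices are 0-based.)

[i=0,j=0] 4>1 → j++
[i=0,j=1] 4==4 emit → i++,j++

i=1, j=2, emitted=[4]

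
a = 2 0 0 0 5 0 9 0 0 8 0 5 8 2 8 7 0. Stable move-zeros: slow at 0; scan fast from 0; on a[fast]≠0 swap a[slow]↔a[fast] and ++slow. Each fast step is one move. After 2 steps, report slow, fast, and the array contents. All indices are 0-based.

slow=0 fast=0: a[fast]=2≠0 swap→a[0]=2, slow++,fast++
slow=1 fast=1: a[fast]=0, fast++

slow=1, fast=2, a=[2, 0, 0, 0, 5, 0, 9, 0, 0, 8, 0, 5, 8, 2, 8, 7, 0]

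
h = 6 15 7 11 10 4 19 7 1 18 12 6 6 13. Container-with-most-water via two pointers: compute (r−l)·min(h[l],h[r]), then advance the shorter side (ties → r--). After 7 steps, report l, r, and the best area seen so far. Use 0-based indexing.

l=3, r=9, best area=156

[0,13] min(6,13)*13=78 best=78 * → l++
[1,13] min(15,13)*12=156 best=156 * → r--
[1,12] min(15,6)*11=66 best=156 → r--
[1,11] min(15,6)*10=60 best=156 → r--
[1,10] min(15,12)*9=108 best=156 → r--
[1,9] min(15,18)*8=120 best=156 → l++
[2,9] min(7,18)*7=49 best=156 → l++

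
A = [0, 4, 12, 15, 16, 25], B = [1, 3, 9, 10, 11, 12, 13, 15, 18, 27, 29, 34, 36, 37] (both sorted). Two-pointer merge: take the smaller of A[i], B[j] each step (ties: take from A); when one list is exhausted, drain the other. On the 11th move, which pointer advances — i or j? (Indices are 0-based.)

i

i=0 j=0: A[i]=0<=B[j]=1 take 0, i++
i=1 j=0: A[i]=4>B[j]=1 take 1, j++
i=1 j=1: A[i]=4>B[j]=3 take 3, j++
i=1 j=2: A[i]=4<=B[j]=9 take 4, i++
i=2 j=2: A[i]=12>B[j]=9 take 9, j++
i=2 j=3: A[i]=12>B[j]=10 take 10, j++
i=2 j=4: A[i]=12>B[j]=11 take 11, j++
i=2 j=5: A[i]=12<=B[j]=12 take 12, i++
i=3 j=5: A[i]=15>B[j]=12 take 12, j++
i=3 j=6: A[i]=15>B[j]=13 take 13, j++
i=3 j=7: A[i]=15<=B[j]=15 take 15, i++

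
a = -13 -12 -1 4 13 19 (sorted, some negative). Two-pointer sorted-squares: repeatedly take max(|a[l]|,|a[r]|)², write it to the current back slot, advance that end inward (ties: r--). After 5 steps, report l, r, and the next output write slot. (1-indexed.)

l=3, r=3, next write slot=1

[1,6] |-13|<=|19| out[6]=361 → r--
[1,5] |-13|<=|13| out[5]=169 → r--
[1,4] |-13|>|4| out[4]=169 → l++
[2,4] |-12|>|4| out[3]=144 → l++
[3,4] |-1|<=|4| out[2]=16 → r--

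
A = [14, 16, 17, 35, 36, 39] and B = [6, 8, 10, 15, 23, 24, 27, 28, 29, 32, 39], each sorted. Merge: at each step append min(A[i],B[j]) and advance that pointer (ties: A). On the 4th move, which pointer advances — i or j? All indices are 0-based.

i=0 j=0: A[i]=14>B[j]=6 take 6, j++
i=0 j=1: A[i]=14>B[j]=8 take 8, j++
i=0 j=2: A[i]=14>B[j]=10 take 10, j++
i=0 j=3: A[i]=14<=B[j]=15 take 14, i++

i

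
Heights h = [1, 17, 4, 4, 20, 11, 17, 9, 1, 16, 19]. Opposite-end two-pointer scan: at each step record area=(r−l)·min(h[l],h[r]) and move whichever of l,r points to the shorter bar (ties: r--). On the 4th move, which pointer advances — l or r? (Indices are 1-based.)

l

[1,11] min(1,19)*10=10 best=10 * → l++
[2,11] min(17,19)*9=153 best=153 * → l++
[3,11] min(4,19)*8=32 best=153 → l++
[4,11] min(4,19)*7=28 best=153 → l++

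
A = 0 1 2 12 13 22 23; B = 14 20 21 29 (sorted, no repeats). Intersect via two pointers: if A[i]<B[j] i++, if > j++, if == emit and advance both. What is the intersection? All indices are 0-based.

i=0 j=0: 0<14, i++
i=1 j=0: 1<14, i++
i=2 j=0: 2<14, i++
i=3 j=0: 12<14, i++
i=4 j=0: 13<14, i++
i=5 j=0: 22>14, j++
i=5 j=1: 22>20, j++
i=5 j=2: 22>21, j++
i=5 j=3: 22<29, i++
i=6 j=3: 23<29, i++

intersection = []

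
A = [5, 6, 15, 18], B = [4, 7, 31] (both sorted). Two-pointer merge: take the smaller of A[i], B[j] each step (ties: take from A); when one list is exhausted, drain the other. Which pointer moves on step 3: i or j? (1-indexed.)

[i=1,j=1] A[i]=5>B[j]=4 take 4 → j++
[i=1,j=2] A[i]=5<=B[j]=7 take 5 → i++
[i=2,j=2] A[i]=6<=B[j]=7 take 6 → i++

i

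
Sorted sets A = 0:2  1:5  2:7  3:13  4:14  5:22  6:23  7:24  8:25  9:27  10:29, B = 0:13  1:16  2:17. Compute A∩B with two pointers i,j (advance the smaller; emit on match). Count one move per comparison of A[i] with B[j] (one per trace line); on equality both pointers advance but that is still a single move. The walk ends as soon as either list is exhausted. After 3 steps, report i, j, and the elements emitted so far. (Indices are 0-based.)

[i=0,j=0] 2<13 → i++
[i=1,j=0] 5<13 → i++
[i=2,j=0] 7<13 → i++

i=3, j=0, emitted=[]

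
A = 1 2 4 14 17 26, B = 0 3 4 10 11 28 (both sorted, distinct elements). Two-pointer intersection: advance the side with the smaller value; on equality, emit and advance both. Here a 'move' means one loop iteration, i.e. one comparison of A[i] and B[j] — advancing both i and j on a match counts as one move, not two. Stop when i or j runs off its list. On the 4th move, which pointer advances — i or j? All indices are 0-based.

j

i=0 j=0: 1>0, j++
i=0 j=1: 1<3, i++
i=1 j=1: 2<3, i++
i=2 j=1: 4>3, j++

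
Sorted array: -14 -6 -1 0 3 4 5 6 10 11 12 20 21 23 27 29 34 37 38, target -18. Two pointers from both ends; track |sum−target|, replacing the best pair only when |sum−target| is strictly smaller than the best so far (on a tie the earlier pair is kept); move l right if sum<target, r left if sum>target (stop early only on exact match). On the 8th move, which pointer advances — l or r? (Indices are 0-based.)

r

l=0 r=18: -14+38=24 d=42 *, r--
l=0 r=17: -14+37=23 d=41 *, r--
l=0 r=16: -14+34=20 d=38 *, r--
l=0 r=15: -14+29=15 d=33 *, r--
l=0 r=14: -14+27=13 d=31 *, r--
l=0 r=13: -14+23=9 d=27 *, r--
l=0 r=12: -14+21=7 d=25 *, r--
l=0 r=11: -14+20=6 d=24 *, r--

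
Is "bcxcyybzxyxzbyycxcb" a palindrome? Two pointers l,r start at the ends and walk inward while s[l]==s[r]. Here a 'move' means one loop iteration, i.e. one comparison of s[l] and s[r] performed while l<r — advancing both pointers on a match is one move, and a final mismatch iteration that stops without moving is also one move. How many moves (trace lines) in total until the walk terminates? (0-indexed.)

9 moves

[0,18] 'b'=='b' → l++,r--
[1,17] 'c'=='c' → l++,r--
[2,16] 'x'=='x' → l++,r--
[3,15] 'c'=='c' → l++,r--
[4,14] 'y'=='y' → l++,r--
[5,13] 'y'=='y' → l++,r--
[6,12] 'b'=='b' → l++,r--
[7,11] 'z'=='z' → l++,r--
[8,10] 'x'=='x' → l++,r--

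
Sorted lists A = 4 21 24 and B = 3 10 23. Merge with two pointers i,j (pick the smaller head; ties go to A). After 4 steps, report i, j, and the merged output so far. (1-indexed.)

i=3, j=3, merged so far=[3, 4, 10, 21]

[i=1,j=1] A[i]=4>B[j]=3 take 3 → j++
[i=1,j=2] A[i]=4<=B[j]=10 take 4 → i++
[i=2,j=2] A[i]=21>B[j]=10 take 10 → j++
[i=2,j=3] A[i]=21<=B[j]=23 take 21 → i++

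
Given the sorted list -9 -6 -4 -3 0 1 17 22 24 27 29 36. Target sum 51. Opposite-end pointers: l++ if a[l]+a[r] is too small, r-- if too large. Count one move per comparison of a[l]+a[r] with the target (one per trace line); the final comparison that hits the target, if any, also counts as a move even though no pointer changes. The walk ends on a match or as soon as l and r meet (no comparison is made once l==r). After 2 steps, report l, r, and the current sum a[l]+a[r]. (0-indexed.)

[0,11] -9+36=27 <51 → l++
[1,11] -6+36=30 <51 → l++

l=2, r=11, sum=32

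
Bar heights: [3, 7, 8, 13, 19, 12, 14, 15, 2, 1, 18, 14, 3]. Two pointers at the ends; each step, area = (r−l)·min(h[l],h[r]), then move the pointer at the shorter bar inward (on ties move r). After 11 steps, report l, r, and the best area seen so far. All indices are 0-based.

[0,12] min(3,3)*12=36 best=36 * → r--
[0,11] min(3,14)*11=33 best=36 → l++
[1,11] min(7,14)*10=70 best=70 * → l++
[2,11] min(8,14)*9=72 best=72 * → l++
[3,11] min(13,14)*8=104 best=104 * → l++
[4,11] min(19,14)*7=98 best=104 → r--
[4,10] min(19,18)*6=108 best=108 * → r--
[4,9] min(19,1)*5=5 best=108 → r--
[4,8] min(19,2)*4=8 best=108 → r--
[4,7] min(19,15)*3=45 best=108 → r--
[4,6] min(19,14)*2=28 best=108 → r--

l=4, r=5, best area=108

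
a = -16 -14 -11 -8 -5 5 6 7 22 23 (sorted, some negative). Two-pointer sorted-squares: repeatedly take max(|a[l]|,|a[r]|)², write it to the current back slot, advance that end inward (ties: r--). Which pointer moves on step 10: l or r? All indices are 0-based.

[0,9] |-16|<=|23| out[9]=529 → r--
[0,8] |-16|<=|22| out[8]=484 → r--
[0,7] |-16|>|7| out[7]=256 → l++
[1,7] |-14|>|7| out[6]=196 → l++
[2,7] |-11|>|7| out[5]=121 → l++
[3,7] |-8|>|7| out[4]=64 → l++
[4,7] |-5|<=|7| out[3]=49 → r--
[4,6] |-5|<=|6| out[2]=36 → r--
[4,5] |-5|<=|5| out[1]=25 → r--
[4,4] |-5|<=|-5| out[0]=25 → r--

r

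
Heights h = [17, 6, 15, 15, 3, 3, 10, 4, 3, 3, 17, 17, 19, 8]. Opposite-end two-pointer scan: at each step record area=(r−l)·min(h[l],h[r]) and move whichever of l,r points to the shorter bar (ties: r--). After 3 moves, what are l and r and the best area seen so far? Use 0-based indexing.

l=0 r=13: min(17,8)*13=104 best=104 *, r--
l=0 r=12: min(17,19)*12=204 best=204 *, l++
l=1 r=12: min(6,19)*11=66 best=204, l++

l=2, r=12, best area=204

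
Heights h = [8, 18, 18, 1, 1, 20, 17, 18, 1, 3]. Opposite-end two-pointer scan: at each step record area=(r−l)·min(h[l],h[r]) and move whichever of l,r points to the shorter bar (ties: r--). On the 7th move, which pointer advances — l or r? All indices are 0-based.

l

[0,9] min(8,3)*9=27 best=27 * → r--
[0,8] min(8,1)*8=8 best=27 → r--
[0,7] min(8,18)*7=56 best=56 * → l++
[1,7] min(18,18)*6=108 best=108 * → r--
[1,6] min(18,17)*5=85 best=108 → r--
[1,5] min(18,20)*4=72 best=108 → l++
[2,5] min(18,20)*3=54 best=108 → l++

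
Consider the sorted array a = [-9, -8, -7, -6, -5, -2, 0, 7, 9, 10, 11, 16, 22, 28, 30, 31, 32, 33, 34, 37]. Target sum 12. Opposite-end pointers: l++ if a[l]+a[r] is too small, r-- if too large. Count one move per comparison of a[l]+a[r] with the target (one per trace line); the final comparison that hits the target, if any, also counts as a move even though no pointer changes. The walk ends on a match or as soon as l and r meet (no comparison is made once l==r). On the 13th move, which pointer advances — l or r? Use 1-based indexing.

l

l=1 r=20: -9+37=28 >12, r--
l=1 r=19: -9+34=25 >12, r--
l=1 r=18: -9+33=24 >12, r--
l=1 r=17: -9+32=23 >12, r--
l=1 r=16: -9+31=22 >12, r--
l=1 r=15: -9+30=21 >12, r--
l=1 r=14: -9+28=19 >12, r--
l=1 r=13: -9+22=13 >12, r--
l=1 r=12: -9+16=7 <12, l++
l=2 r=12: -8+16=8 <12, l++
l=3 r=12: -7+16=9 <12, l++
l=4 r=12: -6+16=10 <12, l++
l=5 r=12: -5+16=11 <12, l++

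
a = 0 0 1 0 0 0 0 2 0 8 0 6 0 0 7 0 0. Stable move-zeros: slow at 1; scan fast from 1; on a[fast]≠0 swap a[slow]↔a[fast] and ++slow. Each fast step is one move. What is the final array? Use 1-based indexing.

(s=1,f=1) a[fast]=0 → fast++
(s=1,f=2) a[fast]=0 → fast++
(s=1,f=3) a[fast]=1≠0 swap→a[1]=1 → slow++,fast++
(s=2,f=4) a[fast]=0 → fast++
(s=2,f=5) a[fast]=0 → fast++
(s=2,f=6) a[fast]=0 → fast++
(s=2,f=7) a[fast]=0 → fast++
(s=2,f=8) a[fast]=2≠0 swap→a[2]=2 → slow++,fast++
(s=3,f=9) a[fast]=0 → fast++
(s=3,f=10) a[fast]=8≠0 swap→a[3]=8 → slow++,fast++
(s=4,f=11) a[fast]=0 → fast++
(s=4,f=12) a[fast]=6≠0 swap→a[4]=6 → slow++,fast++
(s=5,f=13) a[fast]=0 → fast++
(s=5,f=14) a[fast]=0 → fast++
(s=5,f=15) a[fast]=7≠0 swap→a[5]=7 → slow++,fast++
(s=6,f=16) a[fast]=0 → fast++
(s=6,f=17) a[fast]=0 → fast++

[1, 2, 8, 6, 7, 0, 0, 0, 0, 0, 0, 0, 0, 0, 0, 0, 0]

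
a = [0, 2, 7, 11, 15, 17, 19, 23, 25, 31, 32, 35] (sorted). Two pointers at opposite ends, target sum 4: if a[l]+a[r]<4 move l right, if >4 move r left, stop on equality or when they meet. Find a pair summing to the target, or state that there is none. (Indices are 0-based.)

no pair

[0,11] 0+35=35 >4 → r--
[0,10] 0+32=32 >4 → r--
[0,9] 0+31=31 >4 → r--
[0,8] 0+25=25 >4 → r--
[0,7] 0+23=23 >4 → r--
[0,6] 0+19=19 >4 → r--
[0,5] 0+17=17 >4 → r--
[0,4] 0+15=15 >4 → r--
[0,3] 0+11=11 >4 → r--
[0,2] 0+7=7 >4 → r--
[0,1] 0+2=2 <4 → l++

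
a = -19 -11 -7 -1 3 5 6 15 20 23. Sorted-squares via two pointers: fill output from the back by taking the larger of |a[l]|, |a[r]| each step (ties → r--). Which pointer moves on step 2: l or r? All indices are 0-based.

r

[0,9] |-19|<=|23| out[9]=529 → r--
[0,8] |-19|<=|20| out[8]=400 → r--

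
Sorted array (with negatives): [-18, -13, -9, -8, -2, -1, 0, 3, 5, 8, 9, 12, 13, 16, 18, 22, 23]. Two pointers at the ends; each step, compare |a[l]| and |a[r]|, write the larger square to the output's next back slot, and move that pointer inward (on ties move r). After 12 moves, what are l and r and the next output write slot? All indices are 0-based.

l=4, r=8, next write slot=4

l=0 r=16: |-18|<=|23| out[16]=529, r--
l=0 r=15: |-18|<=|22| out[15]=484, r--
l=0 r=14: |-18|<=|18| out[14]=324, r--
l=0 r=13: |-18|>|16| out[13]=324, l++
l=1 r=13: |-13|<=|16| out[12]=256, r--
l=1 r=12: |-13|<=|13| out[11]=169, r--
l=1 r=11: |-13|>|12| out[10]=169, l++
l=2 r=11: |-9|<=|12| out[9]=144, r--
l=2 r=10: |-9|<=|9| out[8]=81, r--
l=2 r=9: |-9|>|8| out[7]=81, l++
l=3 r=9: |-8|<=|8| out[6]=64, r--
l=3 r=8: |-8|>|5| out[5]=64, l++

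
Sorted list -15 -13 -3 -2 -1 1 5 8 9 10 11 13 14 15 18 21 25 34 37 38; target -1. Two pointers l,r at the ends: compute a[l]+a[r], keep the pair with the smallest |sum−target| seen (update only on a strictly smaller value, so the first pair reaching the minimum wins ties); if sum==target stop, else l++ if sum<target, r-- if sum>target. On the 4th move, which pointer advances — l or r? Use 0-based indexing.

r

[0,19] -15+38=23 d=24 * → r--
[0,18] -15+37=22 d=23 * → r--
[0,17] -15+34=19 d=20 * → r--
[0,16] -15+25=10 d=11 * → r--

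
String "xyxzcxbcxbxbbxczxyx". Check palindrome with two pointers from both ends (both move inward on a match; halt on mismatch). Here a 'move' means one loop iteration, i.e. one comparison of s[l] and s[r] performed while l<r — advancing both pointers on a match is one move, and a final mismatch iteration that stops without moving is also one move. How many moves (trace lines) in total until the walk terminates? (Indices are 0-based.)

[0,18] 'x'=='x' → l++,r--
[1,17] 'y'=='y' → l++,r--
[2,16] 'x'=='x' → l++,r--
[3,15] 'z'=='z' → l++,r--
[4,14] 'c'=='c' → l++,r--
[5,13] 'x'=='x' → l++,r--
[6,12] 'b'=='b' → l++,r--
[7,11] 'c'!='b' → stop

8 moves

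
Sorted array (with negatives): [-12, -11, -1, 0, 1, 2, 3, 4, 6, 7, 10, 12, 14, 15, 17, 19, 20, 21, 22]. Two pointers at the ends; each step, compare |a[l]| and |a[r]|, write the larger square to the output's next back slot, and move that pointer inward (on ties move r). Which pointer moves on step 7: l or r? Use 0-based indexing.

r

l=0 r=18: |-12|<=|22| out[18]=484, r--
l=0 r=17: |-12|<=|21| out[17]=441, r--
l=0 r=16: |-12|<=|20| out[16]=400, r--
l=0 r=15: |-12|<=|19| out[15]=361, r--
l=0 r=14: |-12|<=|17| out[14]=289, r--
l=0 r=13: |-12|<=|15| out[13]=225, r--
l=0 r=12: |-12|<=|14| out[12]=196, r--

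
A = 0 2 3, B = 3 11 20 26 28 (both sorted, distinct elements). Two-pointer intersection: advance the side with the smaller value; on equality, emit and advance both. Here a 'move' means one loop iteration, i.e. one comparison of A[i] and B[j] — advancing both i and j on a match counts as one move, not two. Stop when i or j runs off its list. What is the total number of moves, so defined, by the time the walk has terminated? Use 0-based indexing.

3 moves

[i=0,j=0] 0<3 → i++
[i=1,j=0] 2<3 → i++
[i=2,j=0] 3==3 emit → i++,j++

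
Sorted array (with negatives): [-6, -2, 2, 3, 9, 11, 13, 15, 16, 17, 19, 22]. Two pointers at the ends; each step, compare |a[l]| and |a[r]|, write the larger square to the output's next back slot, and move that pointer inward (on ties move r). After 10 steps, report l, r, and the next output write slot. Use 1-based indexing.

l=1 r=12: |-6|<=|22| out[12]=484, r--
l=1 r=11: |-6|<=|19| out[11]=361, r--
l=1 r=10: |-6|<=|17| out[10]=289, r--
l=1 r=9: |-6|<=|16| out[9]=256, r--
l=1 r=8: |-6|<=|15| out[8]=225, r--
l=1 r=7: |-6|<=|13| out[7]=169, r--
l=1 r=6: |-6|<=|11| out[6]=121, r--
l=1 r=5: |-6|<=|9| out[5]=81, r--
l=1 r=4: |-6|>|3| out[4]=36, l++
l=2 r=4: |-2|<=|3| out[3]=9, r--

l=2, r=3, next write slot=2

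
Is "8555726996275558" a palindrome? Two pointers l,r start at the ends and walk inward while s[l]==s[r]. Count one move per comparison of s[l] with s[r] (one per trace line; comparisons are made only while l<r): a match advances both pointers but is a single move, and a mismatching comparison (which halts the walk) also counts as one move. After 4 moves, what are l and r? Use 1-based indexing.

l=5, r=12

l=1 r=16: '8'=='8', l++,r--
l=2 r=15: '5'=='5', l++,r--
l=3 r=14: '5'=='5', l++,r--
l=4 r=13: '5'=='5', l++,r--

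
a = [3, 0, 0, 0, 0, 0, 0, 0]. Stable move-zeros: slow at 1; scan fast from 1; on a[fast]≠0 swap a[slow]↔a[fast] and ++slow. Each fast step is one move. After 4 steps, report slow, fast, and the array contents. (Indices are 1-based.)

slow=2, fast=5, a=[3, 0, 0, 0, 0, 0, 0, 0]

(s=1,f=1) a[fast]=3≠0 swap→a[1]=3 → slow++,fast++
(s=2,f=2) a[fast]=0 → fast++
(s=2,f=3) a[fast]=0 → fast++
(s=2,f=4) a[fast]=0 → fast++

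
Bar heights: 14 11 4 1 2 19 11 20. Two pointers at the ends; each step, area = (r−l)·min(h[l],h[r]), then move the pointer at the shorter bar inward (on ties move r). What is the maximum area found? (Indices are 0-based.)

l=0 r=7: min(14,20)*7=98 best=98 *, l++
l=1 r=7: min(11,20)*6=66 best=98, l++
l=2 r=7: min(4,20)*5=20 best=98, l++
l=3 r=7: min(1,20)*4=4 best=98, l++
l=4 r=7: min(2,20)*3=6 best=98, l++
l=5 r=7: min(19,20)*2=38 best=98, l++
l=6 r=7: min(11,20)*1=11 best=98, l++

max area = 98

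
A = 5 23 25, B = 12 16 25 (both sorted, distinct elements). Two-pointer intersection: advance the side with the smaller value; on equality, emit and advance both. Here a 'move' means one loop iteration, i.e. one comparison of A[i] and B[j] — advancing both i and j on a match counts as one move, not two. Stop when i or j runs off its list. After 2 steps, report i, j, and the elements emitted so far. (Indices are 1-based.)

i=2, j=2, emitted=[]

[i=1,j=1] 5<12 → i++
[i=2,j=1] 23>12 → j++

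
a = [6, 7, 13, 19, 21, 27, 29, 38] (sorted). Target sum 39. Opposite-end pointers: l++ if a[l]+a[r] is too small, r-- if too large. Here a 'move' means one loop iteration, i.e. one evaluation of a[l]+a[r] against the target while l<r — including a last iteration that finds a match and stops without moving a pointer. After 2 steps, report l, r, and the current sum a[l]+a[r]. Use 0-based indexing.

l=0 r=7: 6+38=44 >39, r--
l=0 r=6: 6+29=35 <39, l++

l=1, r=6, sum=36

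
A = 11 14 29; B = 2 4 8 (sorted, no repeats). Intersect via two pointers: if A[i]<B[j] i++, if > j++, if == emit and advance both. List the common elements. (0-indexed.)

i=0 j=0: 11>2, j++
i=0 j=1: 11>4, j++
i=0 j=2: 11>8, j++

intersection = []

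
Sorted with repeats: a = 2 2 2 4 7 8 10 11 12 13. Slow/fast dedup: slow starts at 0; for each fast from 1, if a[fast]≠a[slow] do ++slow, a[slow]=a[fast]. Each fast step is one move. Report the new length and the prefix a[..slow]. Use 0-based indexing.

(s=0,f=1) a[fast]=2=a[slow] dup → fast++
(s=0,f=2) a[fast]=2=a[slow] dup → fast++
(s=0,f=3) a[fast]=4≠a[slow]=2 write a[1]=4 → slow++,fast++
(s=1,f=4) a[fast]=7≠a[slow]=4 write a[2]=7 → slow++,fast++
(s=2,f=5) a[fast]=8≠a[slow]=7 write a[3]=8 → slow++,fast++
(s=3,f=6) a[fast]=10≠a[slow]=8 write a[4]=10 → slow++,fast++
(s=4,f=7) a[fast]=11≠a[slow]=10 write a[5]=11 → slow++,fast++
(s=5,f=8) a[fast]=12≠a[slow]=11 write a[6]=12 → slow++,fast++
(s=6,f=9) a[fast]=13≠a[slow]=12 write a[7]=13 → slow++,fast++

length 8; prefix = [2, 4, 7, 8, 10, 11, 12, 13]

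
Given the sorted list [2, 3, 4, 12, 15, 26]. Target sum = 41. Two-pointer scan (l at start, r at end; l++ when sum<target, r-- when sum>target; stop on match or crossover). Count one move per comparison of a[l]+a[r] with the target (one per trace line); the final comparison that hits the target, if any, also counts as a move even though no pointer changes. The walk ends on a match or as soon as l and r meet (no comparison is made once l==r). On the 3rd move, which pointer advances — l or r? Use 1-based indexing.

l

l=1 r=6: 2+26=28 <41, l++
l=2 r=6: 3+26=29 <41, l++
l=3 r=6: 4+26=30 <41, l++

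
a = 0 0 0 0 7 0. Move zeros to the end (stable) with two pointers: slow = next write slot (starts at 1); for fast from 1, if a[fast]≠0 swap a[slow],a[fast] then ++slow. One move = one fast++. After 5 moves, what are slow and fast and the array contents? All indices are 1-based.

slow=2, fast=6, a=[7, 0, 0, 0, 0, 0]

(s=1,f=1) a[fast]=0 → fast++
(s=1,f=2) a[fast]=0 → fast++
(s=1,f=3) a[fast]=0 → fast++
(s=1,f=4) a[fast]=0 → fast++
(s=1,f=5) a[fast]=7≠0 swap→a[1]=7 → slow++,fast++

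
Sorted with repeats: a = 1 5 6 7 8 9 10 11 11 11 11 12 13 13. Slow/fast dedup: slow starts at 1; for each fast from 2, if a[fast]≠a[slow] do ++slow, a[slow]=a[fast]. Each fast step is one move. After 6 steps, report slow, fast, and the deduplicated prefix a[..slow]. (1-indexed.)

slow=7, fast=8, prefix=[1, 5, 6, 7, 8, 9, 10]

(s=1,f=2) a[fast]=5≠a[slow]=1 write a[2]=5 → slow++,fast++
(s=2,f=3) a[fast]=6≠a[slow]=5 write a[3]=6 → slow++,fast++
(s=3,f=4) a[fast]=7≠a[slow]=6 write a[4]=7 → slow++,fast++
(s=4,f=5) a[fast]=8≠a[slow]=7 write a[5]=8 → slow++,fast++
(s=5,f=6) a[fast]=9≠a[slow]=8 write a[6]=9 → slow++,fast++
(s=6,f=7) a[fast]=10≠a[slow]=9 write a[7]=10 → slow++,fast++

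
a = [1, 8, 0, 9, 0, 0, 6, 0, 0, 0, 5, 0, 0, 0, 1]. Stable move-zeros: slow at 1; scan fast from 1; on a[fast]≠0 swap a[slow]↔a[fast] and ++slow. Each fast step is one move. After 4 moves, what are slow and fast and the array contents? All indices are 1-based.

slow=1 fast=1: a[fast]=1≠0 swap→a[1]=1, slow++,fast++
slow=2 fast=2: a[fast]=8≠0 swap→a[2]=8, slow++,fast++
slow=3 fast=3: a[fast]=0, fast++
slow=3 fast=4: a[fast]=9≠0 swap→a[3]=9, slow++,fast++

slow=4, fast=5, a=[1, 8, 9, 0, 0, 0, 6, 0, 0, 0, 5, 0, 0, 0, 1]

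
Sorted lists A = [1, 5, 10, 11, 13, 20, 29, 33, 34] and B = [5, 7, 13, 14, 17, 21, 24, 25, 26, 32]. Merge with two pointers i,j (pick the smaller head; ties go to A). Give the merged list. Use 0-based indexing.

[1, 5, 5, 7, 10, 11, 13, 13, 14, 17, 20, 21, 24, 25, 26, 29, 32, 33, 34]

[i=0,j=0] A[i]=1<=B[j]=5 take 1 → i++
[i=1,j=0] A[i]=5<=B[j]=5 take 5 → i++
[i=2,j=0] A[i]=10>B[j]=5 take 5 → j++
[i=2,j=1] A[i]=10>B[j]=7 take 7 → j++
[i=2,j=2] A[i]=10<=B[j]=13 take 10 → i++
[i=3,j=2] A[i]=11<=B[j]=13 take 11 → i++
[i=4,j=2] A[i]=13<=B[j]=13 take 13 → i++
[i=5,j=2] A[i]=20>B[j]=13 take 13 → j++
[i=5,j=3] A[i]=20>B[j]=14 take 14 → j++
[i=5,j=4] A[i]=20>B[j]=17 take 17 → j++
[i=5,j=5] A[i]=20<=B[j]=21 take 20 → i++
[i=6,j=5] A[i]=29>B[j]=21 take 21 → j++
[i=6,j=6] A[i]=29>B[j]=24 take 24 → j++
[i=6,j=7] A[i]=29>B[j]=25 take 25 → j++
[i=6,j=8] A[i]=29>B[j]=26 take 26 → j++
[i=6,j=9] A[i]=29<=B[j]=32 take 29 → i++
[i=7,j=9] A[i]=33>B[j]=32 take 32 → j++
[i=7,j=10] B done, take A[i]=33 → i++
[i=8,j=10] B done, take A[i]=34 → i++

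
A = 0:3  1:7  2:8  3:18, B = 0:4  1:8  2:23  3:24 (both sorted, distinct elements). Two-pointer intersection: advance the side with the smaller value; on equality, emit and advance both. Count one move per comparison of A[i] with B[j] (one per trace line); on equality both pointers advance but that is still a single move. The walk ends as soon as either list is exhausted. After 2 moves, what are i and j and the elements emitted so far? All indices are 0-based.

i=1, j=1, emitted=[]

[i=0,j=0] 3<4 → i++
[i=1,j=0] 7>4 → j++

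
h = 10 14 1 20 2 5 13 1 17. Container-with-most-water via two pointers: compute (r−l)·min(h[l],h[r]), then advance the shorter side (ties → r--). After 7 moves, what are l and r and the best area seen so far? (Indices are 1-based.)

l=4, r=5, best area=98

[1,9] min(10,17)*8=80 best=80 * → l++
[2,9] min(14,17)*7=98 best=98 * → l++
[3,9] min(1,17)*6=6 best=98 → l++
[4,9] min(20,17)*5=85 best=98 → r--
[4,8] min(20,1)*4=4 best=98 → r--
[4,7] min(20,13)*3=39 best=98 → r--
[4,6] min(20,5)*2=10 best=98 → r--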